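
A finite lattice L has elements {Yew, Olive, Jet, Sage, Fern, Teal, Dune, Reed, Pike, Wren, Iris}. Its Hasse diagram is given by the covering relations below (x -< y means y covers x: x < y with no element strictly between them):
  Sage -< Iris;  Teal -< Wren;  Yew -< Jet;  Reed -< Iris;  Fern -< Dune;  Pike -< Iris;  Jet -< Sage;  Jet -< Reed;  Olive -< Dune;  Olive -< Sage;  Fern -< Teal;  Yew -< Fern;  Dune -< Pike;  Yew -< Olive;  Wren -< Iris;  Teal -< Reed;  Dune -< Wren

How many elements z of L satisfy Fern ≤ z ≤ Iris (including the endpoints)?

7

The interval [Fern, Iris] = {Dune, Fern, Iris, Pike, Reed, Teal, Wren}, which has 7 elements.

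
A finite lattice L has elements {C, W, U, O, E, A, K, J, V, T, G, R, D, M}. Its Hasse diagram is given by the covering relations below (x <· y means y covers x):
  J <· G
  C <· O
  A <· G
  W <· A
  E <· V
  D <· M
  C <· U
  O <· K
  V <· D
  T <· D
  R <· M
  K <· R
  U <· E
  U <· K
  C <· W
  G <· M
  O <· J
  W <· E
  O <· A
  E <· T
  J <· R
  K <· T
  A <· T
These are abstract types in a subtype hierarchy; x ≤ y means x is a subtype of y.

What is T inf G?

Common lower bounds of {T, G}: A, C, O, W.
The greatest among these is A.

A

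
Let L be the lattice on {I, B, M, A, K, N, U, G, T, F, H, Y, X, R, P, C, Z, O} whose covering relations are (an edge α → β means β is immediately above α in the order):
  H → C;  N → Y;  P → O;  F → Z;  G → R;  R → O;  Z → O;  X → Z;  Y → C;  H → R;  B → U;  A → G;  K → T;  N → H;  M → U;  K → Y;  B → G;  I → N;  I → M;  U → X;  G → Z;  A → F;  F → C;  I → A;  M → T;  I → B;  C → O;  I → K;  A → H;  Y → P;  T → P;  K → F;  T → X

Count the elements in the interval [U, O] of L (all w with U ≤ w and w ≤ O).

The interval [U, O] = {O, U, X, Z}, which has 4 elements.

4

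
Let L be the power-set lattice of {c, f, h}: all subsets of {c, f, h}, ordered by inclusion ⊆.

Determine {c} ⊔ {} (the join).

Common upper bounds of {{c}, {}}: {c,f,h}, {c,f}, {c,h}, {c}.
The least among these is {c}.

{c}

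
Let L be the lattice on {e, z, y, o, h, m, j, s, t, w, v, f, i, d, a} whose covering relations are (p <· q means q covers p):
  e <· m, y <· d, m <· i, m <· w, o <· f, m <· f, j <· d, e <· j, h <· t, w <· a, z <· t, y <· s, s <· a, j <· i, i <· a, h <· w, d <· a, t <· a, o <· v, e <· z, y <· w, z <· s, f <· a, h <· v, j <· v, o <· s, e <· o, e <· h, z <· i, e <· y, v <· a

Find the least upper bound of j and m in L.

i

Common upper bounds of {j, m}: a, i.
The least among these is i.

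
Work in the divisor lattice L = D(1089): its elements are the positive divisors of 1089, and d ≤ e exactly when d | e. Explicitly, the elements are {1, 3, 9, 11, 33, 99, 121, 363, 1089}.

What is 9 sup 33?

99

Common upper bounds of {9, 33}: 1089, 99.
The least among these is 99.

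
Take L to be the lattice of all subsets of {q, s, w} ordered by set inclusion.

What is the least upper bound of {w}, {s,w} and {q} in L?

Under ⊆, join is union: {w} ∪ {s,w} ∪ {q} = {q,s,w}.

{q,s,w}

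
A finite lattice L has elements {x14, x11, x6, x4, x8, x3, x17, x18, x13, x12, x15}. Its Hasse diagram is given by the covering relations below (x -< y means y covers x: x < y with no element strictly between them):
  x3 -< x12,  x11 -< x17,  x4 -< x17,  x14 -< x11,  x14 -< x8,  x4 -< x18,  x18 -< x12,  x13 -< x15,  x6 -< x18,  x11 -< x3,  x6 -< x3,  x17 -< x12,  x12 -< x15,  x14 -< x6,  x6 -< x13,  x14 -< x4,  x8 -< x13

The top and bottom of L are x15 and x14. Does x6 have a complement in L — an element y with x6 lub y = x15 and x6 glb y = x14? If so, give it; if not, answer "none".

For every candidate y, either x6 ∨ y ≠ x15 or x6 ∧ y ≠ x14; no complement exists.

none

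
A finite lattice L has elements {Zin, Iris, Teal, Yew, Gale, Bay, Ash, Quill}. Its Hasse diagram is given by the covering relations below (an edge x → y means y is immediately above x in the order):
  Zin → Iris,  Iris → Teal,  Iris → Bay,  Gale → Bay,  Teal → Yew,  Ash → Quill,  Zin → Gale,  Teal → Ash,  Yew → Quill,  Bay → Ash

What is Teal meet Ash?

Common lower bounds of {Teal, Ash}: Iris, Teal, Zin.
The greatest among these is Teal.

Teal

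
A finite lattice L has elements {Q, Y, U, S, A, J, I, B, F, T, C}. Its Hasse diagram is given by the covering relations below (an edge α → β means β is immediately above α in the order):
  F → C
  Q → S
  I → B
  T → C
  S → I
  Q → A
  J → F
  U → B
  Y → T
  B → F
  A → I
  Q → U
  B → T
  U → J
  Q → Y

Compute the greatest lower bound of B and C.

B

Common lower bounds of {B, C}: A, B, I, Q, S, U.
The greatest among these is B.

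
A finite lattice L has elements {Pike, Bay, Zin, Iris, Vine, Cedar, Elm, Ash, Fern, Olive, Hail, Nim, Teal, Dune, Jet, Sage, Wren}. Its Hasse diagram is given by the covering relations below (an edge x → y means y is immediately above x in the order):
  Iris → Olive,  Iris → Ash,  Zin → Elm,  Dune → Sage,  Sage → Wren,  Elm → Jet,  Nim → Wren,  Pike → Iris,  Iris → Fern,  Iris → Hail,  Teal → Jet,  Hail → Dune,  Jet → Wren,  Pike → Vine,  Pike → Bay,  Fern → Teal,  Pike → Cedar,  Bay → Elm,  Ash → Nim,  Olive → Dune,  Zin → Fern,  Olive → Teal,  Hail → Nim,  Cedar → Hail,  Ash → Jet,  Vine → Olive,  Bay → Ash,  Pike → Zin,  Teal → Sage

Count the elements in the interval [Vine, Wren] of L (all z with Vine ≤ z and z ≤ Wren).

The interval [Vine, Wren] = {Dune, Jet, Olive, Sage, Teal, Vine, Wren}, which has 7 elements.

7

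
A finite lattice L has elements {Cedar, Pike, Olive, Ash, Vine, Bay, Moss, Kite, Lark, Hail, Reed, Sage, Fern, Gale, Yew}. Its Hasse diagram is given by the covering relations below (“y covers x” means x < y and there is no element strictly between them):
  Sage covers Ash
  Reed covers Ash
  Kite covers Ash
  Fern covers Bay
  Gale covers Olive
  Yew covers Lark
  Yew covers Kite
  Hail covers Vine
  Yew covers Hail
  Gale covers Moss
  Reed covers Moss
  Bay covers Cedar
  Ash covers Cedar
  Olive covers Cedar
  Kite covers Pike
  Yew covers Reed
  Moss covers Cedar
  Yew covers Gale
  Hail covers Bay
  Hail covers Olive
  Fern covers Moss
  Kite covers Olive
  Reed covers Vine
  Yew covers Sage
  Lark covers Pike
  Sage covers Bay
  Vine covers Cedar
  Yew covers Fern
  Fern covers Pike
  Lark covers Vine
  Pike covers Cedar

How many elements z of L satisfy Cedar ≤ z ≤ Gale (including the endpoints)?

4

The interval [Cedar, Gale] = {Cedar, Gale, Moss, Olive}, which has 4 elements.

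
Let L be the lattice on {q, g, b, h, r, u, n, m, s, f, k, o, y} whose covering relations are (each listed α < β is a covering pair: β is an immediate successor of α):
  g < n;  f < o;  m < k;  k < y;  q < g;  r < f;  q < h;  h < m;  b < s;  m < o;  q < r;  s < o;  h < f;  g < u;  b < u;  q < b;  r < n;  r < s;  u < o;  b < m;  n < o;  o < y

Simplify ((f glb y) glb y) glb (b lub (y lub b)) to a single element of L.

f

f ∧ y = f
f ∧ y = f
y ∨ b = y
b ∨ y = y
f ∧ y = f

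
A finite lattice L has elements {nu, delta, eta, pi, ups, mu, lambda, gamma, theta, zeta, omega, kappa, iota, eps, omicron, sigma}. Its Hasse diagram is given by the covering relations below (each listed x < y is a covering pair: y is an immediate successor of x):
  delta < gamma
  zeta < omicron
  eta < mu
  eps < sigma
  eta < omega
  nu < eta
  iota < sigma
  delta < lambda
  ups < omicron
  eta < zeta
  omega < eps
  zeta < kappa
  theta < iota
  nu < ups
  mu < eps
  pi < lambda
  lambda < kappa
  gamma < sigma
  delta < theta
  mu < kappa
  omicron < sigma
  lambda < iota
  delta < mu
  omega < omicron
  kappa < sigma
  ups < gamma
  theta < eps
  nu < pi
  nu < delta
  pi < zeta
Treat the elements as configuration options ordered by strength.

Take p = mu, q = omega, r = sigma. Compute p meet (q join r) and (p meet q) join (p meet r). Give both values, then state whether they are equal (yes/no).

mu; mu; yes

q join r = sigma, so p meet (q join r) = mu meet sigma = mu.
p meet q = eta and p meet r = mu, so (p meet q) join (p meet r) = eta join mu = mu.
Equal: yes.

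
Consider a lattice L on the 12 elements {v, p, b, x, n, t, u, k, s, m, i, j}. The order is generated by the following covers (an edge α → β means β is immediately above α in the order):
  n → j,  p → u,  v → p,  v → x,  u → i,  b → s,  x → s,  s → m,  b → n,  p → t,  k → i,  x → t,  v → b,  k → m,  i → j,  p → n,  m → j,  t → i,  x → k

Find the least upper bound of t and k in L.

i

Common upper bounds of {t, k}: i, j.
The least among these is i.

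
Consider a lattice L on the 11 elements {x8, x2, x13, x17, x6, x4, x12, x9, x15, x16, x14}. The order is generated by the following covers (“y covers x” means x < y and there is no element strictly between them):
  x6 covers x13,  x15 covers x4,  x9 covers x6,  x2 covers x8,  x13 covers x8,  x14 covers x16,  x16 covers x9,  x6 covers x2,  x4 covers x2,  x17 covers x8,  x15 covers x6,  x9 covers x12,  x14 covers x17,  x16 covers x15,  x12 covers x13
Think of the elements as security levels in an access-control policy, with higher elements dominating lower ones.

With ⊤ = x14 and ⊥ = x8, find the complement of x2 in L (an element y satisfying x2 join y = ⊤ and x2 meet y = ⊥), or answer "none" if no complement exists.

Need y with x2 ∨ y = x14 and x2 ∧ y = x8.
Checking each element gives: x17.

x17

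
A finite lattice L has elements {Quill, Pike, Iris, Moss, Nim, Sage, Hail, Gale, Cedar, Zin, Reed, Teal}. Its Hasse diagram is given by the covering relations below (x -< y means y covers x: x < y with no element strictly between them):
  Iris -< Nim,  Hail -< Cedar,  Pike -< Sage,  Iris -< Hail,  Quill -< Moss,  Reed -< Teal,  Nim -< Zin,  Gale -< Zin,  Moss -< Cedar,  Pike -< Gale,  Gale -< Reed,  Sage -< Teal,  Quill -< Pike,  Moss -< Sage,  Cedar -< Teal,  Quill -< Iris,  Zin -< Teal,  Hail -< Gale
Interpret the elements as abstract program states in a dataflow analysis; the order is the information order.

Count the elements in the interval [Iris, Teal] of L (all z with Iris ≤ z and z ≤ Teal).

8

The interval [Iris, Teal] = {Cedar, Gale, Hail, Iris, Nim, Reed, Teal, Zin}, which has 8 elements.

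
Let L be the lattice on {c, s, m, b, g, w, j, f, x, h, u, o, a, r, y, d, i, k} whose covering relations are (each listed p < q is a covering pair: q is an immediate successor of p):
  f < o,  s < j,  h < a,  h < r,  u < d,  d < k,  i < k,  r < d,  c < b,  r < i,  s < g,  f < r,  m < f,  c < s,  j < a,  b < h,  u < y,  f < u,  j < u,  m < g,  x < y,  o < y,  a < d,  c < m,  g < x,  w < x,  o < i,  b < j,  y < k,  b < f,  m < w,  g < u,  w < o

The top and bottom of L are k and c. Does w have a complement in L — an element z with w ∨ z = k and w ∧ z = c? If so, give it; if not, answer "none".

Need z with w ∨ z = k and w ∧ z = c.
Checking each element gives: a.

a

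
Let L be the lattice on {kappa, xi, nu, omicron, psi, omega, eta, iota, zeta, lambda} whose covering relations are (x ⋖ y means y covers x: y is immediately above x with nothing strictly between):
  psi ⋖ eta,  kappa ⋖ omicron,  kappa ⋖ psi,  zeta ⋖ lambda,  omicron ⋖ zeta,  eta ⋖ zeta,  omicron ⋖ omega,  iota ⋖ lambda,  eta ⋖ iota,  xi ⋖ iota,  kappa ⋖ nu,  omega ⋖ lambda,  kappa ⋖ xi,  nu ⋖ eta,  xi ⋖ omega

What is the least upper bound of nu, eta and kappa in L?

Common upper bounds of {nu, eta, kappa}: eta, iota, lambda, zeta.
The least among these is eta.

eta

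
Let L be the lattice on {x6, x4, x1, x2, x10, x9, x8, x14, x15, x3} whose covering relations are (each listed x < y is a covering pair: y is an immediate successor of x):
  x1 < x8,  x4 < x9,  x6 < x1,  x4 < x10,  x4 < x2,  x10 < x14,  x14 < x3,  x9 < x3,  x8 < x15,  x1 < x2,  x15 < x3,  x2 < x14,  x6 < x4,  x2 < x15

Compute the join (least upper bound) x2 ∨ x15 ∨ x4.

x15

Common upper bounds of {x2, x15, x4}: x15, x3.
The least among these is x15.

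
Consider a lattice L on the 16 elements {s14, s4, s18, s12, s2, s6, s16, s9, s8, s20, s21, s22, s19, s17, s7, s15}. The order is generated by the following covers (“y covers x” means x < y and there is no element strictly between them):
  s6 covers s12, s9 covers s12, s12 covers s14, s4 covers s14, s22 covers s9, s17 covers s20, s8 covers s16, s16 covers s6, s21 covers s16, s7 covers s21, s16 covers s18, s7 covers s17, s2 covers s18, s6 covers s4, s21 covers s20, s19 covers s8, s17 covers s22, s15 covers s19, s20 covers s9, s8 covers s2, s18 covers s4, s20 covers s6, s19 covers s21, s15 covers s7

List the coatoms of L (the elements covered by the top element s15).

s19, s7

The coatoms are exactly the elements covered by s15: s19, s7.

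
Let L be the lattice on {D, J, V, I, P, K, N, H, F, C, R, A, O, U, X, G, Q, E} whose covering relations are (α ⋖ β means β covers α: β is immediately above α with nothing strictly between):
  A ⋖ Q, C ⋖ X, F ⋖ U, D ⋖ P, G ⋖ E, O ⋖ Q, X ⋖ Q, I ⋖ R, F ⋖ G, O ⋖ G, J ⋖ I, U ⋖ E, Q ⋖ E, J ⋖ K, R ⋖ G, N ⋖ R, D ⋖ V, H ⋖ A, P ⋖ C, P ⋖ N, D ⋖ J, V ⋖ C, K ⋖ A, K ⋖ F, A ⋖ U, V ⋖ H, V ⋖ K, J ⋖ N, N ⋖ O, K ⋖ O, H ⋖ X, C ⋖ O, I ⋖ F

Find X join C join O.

Q

Common upper bounds of {X, C, O}: E, Q.
The least among these is Q.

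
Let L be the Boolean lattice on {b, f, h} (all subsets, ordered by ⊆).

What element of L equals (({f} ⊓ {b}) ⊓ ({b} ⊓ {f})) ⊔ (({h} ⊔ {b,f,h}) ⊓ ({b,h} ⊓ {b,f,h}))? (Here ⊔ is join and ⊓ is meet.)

{b,h}

{f} ∧ {b} = {}
{b} ∧ {f} = {}
{} ∧ {} = {}
{h} ∨ {b,f,h} = {b,f,h}
{b,h} ∧ {b,f,h} = {b,h}
{b,f,h} ∧ {b,h} = {b,h}
{} ∨ {b,h} = {b,h}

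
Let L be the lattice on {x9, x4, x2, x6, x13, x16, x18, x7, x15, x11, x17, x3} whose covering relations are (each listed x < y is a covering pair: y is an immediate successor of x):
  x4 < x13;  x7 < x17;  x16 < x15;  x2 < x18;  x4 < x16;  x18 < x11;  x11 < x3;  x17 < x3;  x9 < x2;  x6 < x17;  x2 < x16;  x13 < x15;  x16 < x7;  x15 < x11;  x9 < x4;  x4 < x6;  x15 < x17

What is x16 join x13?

Common upper bounds of {x16, x13}: x11, x15, x17, x3.
The least among these is x15.

x15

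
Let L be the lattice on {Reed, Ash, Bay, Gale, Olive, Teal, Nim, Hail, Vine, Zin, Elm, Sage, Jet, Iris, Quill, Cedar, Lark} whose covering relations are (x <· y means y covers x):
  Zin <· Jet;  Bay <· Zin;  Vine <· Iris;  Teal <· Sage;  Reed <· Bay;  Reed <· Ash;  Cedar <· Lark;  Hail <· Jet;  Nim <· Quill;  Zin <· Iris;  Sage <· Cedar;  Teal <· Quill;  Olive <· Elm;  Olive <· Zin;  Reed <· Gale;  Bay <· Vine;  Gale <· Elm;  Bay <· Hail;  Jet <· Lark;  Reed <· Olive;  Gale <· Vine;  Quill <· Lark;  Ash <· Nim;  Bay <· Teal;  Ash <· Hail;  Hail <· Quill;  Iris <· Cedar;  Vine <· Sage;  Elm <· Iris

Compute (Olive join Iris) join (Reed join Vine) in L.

Olive ∨ Iris = Iris
Reed ∨ Vine = Vine
Iris ∨ Vine = Iris

Iris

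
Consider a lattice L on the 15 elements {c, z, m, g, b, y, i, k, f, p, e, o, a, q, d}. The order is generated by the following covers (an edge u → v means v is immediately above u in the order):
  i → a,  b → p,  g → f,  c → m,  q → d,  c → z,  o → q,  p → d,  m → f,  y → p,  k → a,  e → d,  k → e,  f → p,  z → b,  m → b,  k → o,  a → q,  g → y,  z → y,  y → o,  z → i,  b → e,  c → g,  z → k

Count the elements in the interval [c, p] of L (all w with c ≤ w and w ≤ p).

The interval [c, p] = {b, c, f, g, m, p, y, z}, which has 8 elements.

8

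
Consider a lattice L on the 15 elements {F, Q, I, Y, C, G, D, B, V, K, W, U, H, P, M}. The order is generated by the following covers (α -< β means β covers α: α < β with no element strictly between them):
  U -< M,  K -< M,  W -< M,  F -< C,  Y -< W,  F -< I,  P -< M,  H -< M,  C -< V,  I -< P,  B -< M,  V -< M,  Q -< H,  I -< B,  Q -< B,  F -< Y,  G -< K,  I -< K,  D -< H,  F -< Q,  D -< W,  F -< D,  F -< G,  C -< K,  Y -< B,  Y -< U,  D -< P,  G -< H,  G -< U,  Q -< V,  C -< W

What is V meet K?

Common lower bounds of {V, K}: C, F.
The greatest among these is C.

C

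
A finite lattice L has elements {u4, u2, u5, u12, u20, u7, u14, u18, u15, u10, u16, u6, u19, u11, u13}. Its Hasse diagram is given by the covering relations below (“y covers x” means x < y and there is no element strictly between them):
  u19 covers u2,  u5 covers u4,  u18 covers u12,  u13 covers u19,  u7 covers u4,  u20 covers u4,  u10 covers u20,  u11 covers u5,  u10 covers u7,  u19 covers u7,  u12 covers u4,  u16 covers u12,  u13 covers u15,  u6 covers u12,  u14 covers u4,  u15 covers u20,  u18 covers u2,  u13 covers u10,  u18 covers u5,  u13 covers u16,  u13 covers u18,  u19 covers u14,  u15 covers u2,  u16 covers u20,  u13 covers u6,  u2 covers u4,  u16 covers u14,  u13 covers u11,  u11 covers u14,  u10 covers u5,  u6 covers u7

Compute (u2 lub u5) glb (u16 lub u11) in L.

u18

u2 ∨ u5 = u18
u16 ∨ u11 = u13
u18 ∧ u13 = u18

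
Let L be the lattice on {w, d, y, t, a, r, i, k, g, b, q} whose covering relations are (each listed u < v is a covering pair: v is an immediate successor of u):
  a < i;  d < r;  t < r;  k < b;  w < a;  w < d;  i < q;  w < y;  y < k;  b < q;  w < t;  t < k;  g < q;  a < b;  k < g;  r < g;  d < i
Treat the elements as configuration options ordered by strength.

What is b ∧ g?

k

Common lower bounds of {b, g}: k, t, w, y.
The greatest among these is k.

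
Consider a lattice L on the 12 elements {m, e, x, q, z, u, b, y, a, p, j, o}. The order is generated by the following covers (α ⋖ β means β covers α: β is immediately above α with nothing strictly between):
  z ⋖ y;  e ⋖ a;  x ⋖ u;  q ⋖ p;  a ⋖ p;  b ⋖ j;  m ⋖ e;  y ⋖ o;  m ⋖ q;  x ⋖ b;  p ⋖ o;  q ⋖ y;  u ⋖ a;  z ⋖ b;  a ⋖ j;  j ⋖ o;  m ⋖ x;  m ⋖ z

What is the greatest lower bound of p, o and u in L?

Common lower bounds of {p, o, u}: m, u, x.
The greatest among these is u.

u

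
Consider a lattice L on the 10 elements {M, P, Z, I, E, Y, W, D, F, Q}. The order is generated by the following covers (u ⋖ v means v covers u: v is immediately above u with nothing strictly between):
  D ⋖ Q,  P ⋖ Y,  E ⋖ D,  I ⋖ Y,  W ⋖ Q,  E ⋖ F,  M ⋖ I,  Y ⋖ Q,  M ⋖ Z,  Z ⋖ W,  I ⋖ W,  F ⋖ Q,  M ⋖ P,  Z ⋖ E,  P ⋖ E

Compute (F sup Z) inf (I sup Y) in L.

F ∨ Z = F
I ∨ Y = Y
F ∧ Y = P

P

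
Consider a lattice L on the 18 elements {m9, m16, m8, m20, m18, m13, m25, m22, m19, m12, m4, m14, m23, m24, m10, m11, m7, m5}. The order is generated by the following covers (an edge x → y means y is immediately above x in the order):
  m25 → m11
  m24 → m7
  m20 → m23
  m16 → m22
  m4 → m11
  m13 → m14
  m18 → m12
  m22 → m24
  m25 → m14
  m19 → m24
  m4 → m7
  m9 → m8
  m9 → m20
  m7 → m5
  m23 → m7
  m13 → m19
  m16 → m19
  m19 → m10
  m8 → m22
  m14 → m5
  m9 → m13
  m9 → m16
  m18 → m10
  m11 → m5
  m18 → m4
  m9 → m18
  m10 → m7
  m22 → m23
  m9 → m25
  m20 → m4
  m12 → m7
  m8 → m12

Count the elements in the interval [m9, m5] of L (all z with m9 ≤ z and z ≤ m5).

The interval [m9, m5] = {m10, m11, m12, m13, m14, m16, m18, m19, m20, m22, m23, m24, m25, m4, m5, m7, m8, m9}, which has 18 elements.

18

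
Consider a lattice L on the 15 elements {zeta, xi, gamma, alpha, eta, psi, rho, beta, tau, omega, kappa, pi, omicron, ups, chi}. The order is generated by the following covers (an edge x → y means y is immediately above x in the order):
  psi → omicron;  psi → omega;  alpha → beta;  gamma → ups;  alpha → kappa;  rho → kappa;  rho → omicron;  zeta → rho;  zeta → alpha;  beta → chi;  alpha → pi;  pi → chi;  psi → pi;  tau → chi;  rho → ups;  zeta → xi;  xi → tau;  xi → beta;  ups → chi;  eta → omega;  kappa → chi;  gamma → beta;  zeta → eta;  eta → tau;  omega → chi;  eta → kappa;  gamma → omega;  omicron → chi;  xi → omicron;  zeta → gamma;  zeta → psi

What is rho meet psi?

Common lower bounds of {rho, psi}: zeta.
The greatest among these is zeta.

zeta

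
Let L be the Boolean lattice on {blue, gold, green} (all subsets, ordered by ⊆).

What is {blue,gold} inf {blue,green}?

Common lower bounds of {{blue,gold}, {blue,green}}: {blue}, ∅.
The greatest among these is {blue}.

{blue}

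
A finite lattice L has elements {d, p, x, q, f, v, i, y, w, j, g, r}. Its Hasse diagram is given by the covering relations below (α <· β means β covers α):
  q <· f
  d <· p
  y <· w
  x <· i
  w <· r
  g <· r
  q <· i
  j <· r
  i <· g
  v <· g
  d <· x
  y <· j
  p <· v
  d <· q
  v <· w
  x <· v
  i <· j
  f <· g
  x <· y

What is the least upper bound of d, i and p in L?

g

Common upper bounds of {d, i, p}: g, r.
The least among these is g.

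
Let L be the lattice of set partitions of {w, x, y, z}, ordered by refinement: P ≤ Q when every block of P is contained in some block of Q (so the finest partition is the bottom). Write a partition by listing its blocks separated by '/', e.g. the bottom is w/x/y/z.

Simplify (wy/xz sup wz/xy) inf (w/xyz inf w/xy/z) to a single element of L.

wy/xz ∨ wz/xy = wxyz
w/xyz ∧ w/xy/z = w/xy/z
wxyz ∧ w/xy/z = w/xy/z

w/xy/z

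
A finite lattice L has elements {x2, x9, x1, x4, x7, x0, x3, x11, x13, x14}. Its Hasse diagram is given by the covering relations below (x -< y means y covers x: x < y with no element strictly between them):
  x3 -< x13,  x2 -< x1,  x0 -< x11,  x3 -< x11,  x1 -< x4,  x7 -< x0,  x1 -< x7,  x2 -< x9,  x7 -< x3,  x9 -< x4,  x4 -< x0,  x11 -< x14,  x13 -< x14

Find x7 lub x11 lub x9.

x11

Common upper bounds of {x7, x11, x9}: x11, x14.
The least among these is x11.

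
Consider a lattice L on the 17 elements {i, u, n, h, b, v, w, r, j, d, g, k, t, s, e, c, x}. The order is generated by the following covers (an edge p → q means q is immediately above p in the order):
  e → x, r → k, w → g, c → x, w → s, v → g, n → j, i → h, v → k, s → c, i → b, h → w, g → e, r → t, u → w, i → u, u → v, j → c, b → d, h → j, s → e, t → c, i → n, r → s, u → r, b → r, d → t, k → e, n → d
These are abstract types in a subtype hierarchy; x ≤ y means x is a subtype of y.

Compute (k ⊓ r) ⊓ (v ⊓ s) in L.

u

k ∧ r = r
v ∧ s = u
r ∧ u = u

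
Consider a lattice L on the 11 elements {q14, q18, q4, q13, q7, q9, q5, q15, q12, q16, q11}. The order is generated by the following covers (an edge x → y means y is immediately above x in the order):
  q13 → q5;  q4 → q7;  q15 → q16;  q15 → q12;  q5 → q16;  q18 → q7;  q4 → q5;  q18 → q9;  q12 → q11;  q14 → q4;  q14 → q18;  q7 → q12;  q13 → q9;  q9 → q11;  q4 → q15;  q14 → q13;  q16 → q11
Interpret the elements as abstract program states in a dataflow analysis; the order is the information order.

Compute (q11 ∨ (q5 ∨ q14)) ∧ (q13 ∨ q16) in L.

q16

q5 ∨ q14 = q5
q11 ∨ q5 = q11
q13 ∨ q16 = q16
q11 ∧ q16 = q16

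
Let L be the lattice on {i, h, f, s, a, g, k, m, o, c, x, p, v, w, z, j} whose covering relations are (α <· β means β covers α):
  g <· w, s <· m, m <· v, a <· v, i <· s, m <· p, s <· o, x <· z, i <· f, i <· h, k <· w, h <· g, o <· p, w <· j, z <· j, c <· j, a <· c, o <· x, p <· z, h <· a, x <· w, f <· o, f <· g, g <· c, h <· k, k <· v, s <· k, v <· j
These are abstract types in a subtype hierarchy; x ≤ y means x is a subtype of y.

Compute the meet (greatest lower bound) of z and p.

Common lower bounds of {z, p}: f, i, m, o, p, s.
The greatest among these is p.

p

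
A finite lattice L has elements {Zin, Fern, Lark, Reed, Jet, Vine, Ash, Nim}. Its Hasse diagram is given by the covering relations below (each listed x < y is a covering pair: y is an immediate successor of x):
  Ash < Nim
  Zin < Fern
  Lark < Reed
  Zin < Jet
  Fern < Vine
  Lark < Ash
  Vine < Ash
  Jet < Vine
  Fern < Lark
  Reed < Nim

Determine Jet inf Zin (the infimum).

Zin

Common lower bounds of {Jet, Zin}: Zin.
The greatest among these is Zin.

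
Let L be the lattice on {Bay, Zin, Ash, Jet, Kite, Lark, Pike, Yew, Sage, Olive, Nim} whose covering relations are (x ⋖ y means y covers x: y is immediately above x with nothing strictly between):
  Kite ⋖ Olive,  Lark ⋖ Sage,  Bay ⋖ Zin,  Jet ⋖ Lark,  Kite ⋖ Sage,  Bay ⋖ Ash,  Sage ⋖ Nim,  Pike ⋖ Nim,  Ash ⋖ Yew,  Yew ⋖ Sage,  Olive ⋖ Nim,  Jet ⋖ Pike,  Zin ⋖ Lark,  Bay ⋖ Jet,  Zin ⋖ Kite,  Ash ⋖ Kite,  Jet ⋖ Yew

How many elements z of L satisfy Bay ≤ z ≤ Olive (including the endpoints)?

5

The interval [Bay, Olive] = {Ash, Bay, Kite, Olive, Zin}, which has 5 elements.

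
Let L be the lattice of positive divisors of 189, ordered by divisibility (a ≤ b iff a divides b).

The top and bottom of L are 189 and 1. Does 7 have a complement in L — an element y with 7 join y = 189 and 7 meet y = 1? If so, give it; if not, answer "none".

Need y with 7 ∨ y = 189 and 7 ∧ y = 1.
Checking each element gives: 27.

27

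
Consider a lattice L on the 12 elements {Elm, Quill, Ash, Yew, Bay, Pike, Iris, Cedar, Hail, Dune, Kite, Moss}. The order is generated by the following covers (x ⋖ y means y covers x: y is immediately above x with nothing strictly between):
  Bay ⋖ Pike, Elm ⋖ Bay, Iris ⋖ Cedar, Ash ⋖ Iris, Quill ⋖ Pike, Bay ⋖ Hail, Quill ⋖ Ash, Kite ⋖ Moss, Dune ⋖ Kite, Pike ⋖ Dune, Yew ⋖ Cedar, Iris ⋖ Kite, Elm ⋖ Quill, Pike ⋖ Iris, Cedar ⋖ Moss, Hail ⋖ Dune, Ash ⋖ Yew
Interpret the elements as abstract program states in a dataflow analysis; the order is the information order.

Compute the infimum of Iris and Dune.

Common lower bounds of {Iris, Dune}: Bay, Elm, Pike, Quill.
The greatest among these is Pike.

Pike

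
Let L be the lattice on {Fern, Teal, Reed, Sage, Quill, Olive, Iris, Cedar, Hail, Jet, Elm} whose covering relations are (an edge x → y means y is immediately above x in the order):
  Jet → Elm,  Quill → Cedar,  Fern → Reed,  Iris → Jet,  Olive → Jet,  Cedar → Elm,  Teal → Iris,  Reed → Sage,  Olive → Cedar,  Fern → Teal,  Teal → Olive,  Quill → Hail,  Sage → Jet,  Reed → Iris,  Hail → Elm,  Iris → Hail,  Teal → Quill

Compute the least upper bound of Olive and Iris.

Jet

Common upper bounds of {Olive, Iris}: Elm, Jet.
The least among these is Jet.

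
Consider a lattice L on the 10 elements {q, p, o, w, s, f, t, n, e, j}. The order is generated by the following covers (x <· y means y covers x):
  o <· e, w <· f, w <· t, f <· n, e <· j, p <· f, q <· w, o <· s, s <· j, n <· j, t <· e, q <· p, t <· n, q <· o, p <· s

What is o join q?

o

Common upper bounds of {o, q}: e, j, o, s.
The least among these is o.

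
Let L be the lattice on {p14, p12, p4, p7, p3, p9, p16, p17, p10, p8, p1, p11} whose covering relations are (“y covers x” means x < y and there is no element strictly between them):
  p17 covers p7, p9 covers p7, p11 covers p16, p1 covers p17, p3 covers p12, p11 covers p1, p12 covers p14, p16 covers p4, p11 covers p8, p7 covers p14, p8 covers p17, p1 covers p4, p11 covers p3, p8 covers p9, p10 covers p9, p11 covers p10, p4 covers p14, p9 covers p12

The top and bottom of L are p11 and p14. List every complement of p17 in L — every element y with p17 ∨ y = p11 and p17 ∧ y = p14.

p16, p3

Need y with p17 ∨ y = p11 and p17 ∧ y = p14.
Checking each element gives: p16, p3.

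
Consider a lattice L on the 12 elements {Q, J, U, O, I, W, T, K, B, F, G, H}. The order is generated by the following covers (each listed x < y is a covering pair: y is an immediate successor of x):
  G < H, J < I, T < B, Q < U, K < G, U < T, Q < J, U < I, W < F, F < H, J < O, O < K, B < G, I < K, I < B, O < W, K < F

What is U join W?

Common upper bounds of {U, W}: F, H.
The least among these is F.

F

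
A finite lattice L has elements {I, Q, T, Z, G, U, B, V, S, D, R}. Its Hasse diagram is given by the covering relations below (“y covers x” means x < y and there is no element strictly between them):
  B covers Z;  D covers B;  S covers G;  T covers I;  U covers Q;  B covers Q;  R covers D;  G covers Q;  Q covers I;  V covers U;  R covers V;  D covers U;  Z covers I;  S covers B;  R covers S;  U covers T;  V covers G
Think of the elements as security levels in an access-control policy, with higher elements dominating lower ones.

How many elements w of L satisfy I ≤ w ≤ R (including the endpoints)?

The interval [I, R] = {B, D, G, I, Q, R, S, T, U, V, Z}, which has 11 elements.

11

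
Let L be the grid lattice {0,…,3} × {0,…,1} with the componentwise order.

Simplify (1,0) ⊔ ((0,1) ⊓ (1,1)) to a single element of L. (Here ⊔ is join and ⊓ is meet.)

(0,1) ∧ (1,1) = (0,1)
(1,0) ∨ (0,1) = (1,1)

(1,1)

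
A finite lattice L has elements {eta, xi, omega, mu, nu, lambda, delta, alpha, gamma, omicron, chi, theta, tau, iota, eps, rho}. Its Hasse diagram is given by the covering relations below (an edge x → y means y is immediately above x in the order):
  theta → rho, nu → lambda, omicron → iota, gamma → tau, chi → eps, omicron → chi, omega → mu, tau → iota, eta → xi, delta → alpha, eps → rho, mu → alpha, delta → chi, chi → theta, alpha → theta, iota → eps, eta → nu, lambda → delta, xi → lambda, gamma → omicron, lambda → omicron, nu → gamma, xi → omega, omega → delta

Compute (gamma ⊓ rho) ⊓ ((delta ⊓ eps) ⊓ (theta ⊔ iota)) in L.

gamma ∧ rho = gamma
delta ∧ eps = delta
theta ∨ iota = rho
delta ∧ rho = delta
gamma ∧ delta = nu

nu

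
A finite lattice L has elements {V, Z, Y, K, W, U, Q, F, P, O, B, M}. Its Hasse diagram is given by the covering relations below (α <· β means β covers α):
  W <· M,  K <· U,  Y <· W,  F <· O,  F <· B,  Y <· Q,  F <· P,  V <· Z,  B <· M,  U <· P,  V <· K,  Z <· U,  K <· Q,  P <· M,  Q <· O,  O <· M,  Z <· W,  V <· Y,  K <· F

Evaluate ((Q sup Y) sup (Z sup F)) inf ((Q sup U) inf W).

W

Q ∨ Y = Q
Z ∨ F = P
Q ∨ P = M
Q ∨ U = M
M ∧ W = W
M ∧ W = W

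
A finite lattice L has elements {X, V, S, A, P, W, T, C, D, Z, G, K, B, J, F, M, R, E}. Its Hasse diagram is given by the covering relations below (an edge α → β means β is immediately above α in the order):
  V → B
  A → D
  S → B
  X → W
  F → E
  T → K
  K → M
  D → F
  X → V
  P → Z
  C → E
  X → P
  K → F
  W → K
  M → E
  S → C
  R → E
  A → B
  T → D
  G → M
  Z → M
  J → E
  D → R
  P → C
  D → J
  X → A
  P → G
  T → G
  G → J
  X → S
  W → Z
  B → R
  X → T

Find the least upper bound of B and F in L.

E

Common upper bounds of {B, F}: E.
The least among these is E.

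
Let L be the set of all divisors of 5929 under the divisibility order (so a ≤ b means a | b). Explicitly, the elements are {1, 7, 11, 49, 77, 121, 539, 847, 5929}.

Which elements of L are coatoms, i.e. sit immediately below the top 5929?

539, 847

The coatoms are exactly the elements covered by 5929: 539, 847.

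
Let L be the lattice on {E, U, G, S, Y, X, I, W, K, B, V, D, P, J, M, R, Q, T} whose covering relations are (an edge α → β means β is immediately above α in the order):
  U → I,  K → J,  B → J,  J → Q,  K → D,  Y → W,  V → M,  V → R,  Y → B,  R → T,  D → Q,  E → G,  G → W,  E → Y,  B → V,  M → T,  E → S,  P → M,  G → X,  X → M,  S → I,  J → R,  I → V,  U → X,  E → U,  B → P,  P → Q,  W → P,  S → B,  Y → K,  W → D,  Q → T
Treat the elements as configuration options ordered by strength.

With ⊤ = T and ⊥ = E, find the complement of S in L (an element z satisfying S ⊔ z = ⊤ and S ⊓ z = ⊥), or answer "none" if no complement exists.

For every candidate z, either S ∨ z ≠ T or S ∧ z ≠ E; no complement exists.

none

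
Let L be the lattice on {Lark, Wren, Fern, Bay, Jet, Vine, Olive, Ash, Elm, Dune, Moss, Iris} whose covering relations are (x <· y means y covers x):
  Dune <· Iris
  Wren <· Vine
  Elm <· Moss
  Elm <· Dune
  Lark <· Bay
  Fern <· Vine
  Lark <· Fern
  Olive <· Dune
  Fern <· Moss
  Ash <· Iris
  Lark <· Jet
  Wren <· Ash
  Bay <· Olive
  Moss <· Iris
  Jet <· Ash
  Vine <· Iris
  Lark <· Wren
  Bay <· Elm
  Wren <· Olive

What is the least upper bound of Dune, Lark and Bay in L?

Common upper bounds of {Dune, Lark, Bay}: Dune, Iris.
The least among these is Dune.

Dune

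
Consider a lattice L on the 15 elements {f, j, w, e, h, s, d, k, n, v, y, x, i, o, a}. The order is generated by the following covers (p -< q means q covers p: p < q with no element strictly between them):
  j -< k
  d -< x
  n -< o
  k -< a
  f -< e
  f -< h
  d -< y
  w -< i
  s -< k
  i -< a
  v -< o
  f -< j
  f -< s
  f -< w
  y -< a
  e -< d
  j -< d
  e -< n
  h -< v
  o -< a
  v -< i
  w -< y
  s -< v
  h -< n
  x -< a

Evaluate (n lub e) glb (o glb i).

h

n ∨ e = n
o ∧ i = v
n ∧ v = h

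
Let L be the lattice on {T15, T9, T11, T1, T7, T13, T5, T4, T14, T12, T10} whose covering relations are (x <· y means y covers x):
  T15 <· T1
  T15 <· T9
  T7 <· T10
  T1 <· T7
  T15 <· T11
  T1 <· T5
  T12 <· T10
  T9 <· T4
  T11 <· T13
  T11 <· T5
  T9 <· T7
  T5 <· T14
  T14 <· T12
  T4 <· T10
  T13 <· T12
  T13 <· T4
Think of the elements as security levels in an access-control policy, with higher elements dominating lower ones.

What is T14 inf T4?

T11

Common lower bounds of {T14, T4}: T11, T15.
The greatest among these is T11.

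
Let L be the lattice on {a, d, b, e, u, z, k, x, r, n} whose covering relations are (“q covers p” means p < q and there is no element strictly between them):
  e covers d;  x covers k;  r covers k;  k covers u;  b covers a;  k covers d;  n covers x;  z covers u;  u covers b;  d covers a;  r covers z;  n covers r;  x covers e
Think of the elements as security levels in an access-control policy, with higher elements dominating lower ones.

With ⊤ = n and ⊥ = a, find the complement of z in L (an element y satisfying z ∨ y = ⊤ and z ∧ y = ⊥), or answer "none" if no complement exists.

e

Need y with z ∨ y = n and z ∧ y = a.
Checking each element gives: e.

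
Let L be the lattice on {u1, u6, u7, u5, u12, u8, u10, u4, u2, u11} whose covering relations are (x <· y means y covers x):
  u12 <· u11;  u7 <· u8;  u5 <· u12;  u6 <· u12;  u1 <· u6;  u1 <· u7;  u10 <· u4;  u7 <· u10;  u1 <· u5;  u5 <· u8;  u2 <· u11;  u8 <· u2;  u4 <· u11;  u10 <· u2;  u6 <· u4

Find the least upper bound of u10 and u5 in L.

Common upper bounds of {u10, u5}: u11, u2.
The least among these is u2.

u2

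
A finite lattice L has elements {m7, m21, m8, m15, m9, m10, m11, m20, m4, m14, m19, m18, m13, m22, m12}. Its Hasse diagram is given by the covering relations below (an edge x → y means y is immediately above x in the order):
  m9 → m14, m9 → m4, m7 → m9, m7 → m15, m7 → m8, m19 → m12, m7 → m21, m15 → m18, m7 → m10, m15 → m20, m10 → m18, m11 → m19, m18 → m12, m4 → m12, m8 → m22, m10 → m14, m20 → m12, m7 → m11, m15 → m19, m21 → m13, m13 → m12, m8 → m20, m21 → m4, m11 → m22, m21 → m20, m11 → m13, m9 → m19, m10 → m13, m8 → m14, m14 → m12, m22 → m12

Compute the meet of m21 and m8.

m7

Common lower bounds of {m21, m8}: m7.
The greatest among these is m7.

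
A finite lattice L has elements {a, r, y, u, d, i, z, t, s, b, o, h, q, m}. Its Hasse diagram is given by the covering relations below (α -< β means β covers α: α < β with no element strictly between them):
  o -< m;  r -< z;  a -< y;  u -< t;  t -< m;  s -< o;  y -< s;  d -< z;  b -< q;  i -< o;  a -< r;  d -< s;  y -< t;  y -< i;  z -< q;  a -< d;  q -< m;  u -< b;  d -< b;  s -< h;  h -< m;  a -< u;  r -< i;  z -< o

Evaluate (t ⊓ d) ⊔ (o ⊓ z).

z

t ∧ d = a
o ∧ z = z
a ∨ z = z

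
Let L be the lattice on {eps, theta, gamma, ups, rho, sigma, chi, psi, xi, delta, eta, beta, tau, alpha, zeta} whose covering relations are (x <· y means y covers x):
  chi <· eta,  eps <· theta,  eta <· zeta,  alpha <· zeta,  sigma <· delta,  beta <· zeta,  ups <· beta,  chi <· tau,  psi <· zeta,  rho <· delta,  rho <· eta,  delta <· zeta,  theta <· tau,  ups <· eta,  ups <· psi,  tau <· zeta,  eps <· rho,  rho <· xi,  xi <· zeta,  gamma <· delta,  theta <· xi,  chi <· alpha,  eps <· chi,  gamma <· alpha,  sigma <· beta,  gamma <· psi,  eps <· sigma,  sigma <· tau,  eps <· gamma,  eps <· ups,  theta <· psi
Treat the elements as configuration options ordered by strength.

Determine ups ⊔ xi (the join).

zeta

Common upper bounds of {ups, xi}: zeta.
The least among these is zeta.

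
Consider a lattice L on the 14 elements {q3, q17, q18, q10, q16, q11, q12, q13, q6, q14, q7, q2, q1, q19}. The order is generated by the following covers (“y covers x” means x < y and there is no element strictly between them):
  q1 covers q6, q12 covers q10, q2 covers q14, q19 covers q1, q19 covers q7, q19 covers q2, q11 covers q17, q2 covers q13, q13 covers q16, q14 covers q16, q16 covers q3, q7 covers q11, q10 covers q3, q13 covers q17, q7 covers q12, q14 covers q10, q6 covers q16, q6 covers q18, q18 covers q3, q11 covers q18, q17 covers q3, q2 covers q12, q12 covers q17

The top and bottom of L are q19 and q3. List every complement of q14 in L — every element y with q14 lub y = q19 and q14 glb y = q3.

q11, q18

Need y with q14 ∨ y = q19 and q14 ∧ y = q3.
Checking each element gives: q11, q18.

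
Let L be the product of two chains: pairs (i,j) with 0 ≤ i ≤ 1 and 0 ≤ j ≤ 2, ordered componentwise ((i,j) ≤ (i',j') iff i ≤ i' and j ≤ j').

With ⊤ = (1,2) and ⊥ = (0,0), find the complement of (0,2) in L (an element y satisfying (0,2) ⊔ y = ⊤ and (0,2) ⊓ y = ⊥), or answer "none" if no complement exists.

Need y with (0,2) ∨ y = (1,2) and (0,2) ∧ y = (0,0).
Checking each element gives: (1,0).

(1,0)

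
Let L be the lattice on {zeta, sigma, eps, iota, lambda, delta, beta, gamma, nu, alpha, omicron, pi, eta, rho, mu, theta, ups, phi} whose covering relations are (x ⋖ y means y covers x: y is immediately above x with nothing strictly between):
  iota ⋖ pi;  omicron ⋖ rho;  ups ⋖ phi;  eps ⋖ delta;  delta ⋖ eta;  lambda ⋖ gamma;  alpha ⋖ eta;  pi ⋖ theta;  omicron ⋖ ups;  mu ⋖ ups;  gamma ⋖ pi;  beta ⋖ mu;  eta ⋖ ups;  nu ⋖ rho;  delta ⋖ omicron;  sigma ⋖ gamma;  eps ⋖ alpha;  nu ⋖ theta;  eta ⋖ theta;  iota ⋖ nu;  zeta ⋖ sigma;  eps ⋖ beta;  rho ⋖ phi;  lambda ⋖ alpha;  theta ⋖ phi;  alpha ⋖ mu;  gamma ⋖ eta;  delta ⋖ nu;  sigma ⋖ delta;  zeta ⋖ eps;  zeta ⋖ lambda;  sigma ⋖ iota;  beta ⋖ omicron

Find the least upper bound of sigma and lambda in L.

Common upper bounds of {sigma, lambda}: eta, gamma, phi, pi, theta, ups.
The least among these is gamma.

gamma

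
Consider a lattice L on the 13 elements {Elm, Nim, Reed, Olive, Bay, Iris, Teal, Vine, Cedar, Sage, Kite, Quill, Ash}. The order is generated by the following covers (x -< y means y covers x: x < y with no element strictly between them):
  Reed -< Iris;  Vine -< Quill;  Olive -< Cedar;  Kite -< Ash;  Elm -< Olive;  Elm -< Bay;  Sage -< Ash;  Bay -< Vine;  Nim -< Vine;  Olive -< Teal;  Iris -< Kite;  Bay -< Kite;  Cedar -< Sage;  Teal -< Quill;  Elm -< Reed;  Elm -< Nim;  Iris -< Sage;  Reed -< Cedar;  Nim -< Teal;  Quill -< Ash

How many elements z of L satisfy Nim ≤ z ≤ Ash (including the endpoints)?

The interval [Nim, Ash] = {Ash, Nim, Quill, Teal, Vine}, which has 5 elements.

5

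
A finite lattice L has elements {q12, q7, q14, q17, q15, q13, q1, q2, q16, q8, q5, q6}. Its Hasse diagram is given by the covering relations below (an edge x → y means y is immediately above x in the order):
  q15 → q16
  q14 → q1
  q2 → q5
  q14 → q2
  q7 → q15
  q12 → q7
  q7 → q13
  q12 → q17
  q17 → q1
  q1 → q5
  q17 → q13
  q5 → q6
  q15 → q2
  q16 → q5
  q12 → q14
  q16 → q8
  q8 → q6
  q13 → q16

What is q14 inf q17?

q12

Common lower bounds of {q14, q17}: q12.
The greatest among these is q12.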